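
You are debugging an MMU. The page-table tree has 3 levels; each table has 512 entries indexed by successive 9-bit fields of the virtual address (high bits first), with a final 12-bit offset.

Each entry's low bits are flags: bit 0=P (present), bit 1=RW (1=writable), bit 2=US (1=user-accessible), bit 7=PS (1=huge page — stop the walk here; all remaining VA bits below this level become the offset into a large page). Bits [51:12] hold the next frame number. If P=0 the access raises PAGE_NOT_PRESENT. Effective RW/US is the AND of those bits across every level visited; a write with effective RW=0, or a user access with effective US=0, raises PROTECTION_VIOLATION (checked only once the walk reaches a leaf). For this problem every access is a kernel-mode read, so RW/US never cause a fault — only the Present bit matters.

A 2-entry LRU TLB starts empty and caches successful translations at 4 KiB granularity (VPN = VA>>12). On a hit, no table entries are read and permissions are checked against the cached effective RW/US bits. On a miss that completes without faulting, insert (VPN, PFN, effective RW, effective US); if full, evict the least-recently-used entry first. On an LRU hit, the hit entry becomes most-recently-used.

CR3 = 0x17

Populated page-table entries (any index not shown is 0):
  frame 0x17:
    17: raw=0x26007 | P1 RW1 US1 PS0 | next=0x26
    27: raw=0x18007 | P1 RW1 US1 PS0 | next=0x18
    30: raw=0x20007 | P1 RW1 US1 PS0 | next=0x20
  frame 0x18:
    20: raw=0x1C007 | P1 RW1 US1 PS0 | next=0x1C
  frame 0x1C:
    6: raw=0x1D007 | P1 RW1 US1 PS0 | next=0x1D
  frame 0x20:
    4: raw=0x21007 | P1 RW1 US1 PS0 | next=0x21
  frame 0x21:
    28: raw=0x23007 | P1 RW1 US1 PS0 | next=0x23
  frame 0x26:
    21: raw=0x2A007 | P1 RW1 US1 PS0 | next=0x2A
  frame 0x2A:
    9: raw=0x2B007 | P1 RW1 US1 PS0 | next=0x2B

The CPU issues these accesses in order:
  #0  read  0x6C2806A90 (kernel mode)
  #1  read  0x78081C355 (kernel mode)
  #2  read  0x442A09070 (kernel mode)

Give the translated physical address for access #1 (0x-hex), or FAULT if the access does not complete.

Walk each access:
#0 VA=0x6C2806A90 (r,kernel):
  lvl0: tbl 0x17, slot 27 ⇒ 0x18007 (P1/RW1/US1/PS0)
  lvl1: tbl 0x18, slot 20 ⇒ 0x1C007 (P1/RW1/US1/PS0)
  lvl2: tbl 0x1C, slot 6 ⇒ 0x1D007 (P1/RW1/US1/PS0)
  → PA=0x1DA90  (3 entries read)
#1 VA=0x78081C355 (r,kernel):
  lvl0: tbl 0x17, slot 30 ⇒ 0x20007 (P1/RW1/US1/PS0)
  lvl1: tbl 0x20, slot 4 ⇒ 0x21007 (P1/RW1/US1/PS0)
  lvl2: tbl 0x21, slot 28 ⇒ 0x23007 (P1/RW1/US1/PS0)
  → PA=0x23355  (3 entries read)
#2 VA=0x442A09070 (r,kernel):
  lvl0: tbl 0x17, slot 17 ⇒ 0x26007 (P1/RW1/US1/PS0)
  lvl1: tbl 0x26, slot 21 ⇒ 0x2A007 (P1/RW1/US1/PS0)
  lvl2: tbl 0x2A, slot 9 ⇒ 0x2B007 (P1/RW1/US1/PS0)
  → PA=0x2B070  (3 entries read)

Access #1 PA: 0x23355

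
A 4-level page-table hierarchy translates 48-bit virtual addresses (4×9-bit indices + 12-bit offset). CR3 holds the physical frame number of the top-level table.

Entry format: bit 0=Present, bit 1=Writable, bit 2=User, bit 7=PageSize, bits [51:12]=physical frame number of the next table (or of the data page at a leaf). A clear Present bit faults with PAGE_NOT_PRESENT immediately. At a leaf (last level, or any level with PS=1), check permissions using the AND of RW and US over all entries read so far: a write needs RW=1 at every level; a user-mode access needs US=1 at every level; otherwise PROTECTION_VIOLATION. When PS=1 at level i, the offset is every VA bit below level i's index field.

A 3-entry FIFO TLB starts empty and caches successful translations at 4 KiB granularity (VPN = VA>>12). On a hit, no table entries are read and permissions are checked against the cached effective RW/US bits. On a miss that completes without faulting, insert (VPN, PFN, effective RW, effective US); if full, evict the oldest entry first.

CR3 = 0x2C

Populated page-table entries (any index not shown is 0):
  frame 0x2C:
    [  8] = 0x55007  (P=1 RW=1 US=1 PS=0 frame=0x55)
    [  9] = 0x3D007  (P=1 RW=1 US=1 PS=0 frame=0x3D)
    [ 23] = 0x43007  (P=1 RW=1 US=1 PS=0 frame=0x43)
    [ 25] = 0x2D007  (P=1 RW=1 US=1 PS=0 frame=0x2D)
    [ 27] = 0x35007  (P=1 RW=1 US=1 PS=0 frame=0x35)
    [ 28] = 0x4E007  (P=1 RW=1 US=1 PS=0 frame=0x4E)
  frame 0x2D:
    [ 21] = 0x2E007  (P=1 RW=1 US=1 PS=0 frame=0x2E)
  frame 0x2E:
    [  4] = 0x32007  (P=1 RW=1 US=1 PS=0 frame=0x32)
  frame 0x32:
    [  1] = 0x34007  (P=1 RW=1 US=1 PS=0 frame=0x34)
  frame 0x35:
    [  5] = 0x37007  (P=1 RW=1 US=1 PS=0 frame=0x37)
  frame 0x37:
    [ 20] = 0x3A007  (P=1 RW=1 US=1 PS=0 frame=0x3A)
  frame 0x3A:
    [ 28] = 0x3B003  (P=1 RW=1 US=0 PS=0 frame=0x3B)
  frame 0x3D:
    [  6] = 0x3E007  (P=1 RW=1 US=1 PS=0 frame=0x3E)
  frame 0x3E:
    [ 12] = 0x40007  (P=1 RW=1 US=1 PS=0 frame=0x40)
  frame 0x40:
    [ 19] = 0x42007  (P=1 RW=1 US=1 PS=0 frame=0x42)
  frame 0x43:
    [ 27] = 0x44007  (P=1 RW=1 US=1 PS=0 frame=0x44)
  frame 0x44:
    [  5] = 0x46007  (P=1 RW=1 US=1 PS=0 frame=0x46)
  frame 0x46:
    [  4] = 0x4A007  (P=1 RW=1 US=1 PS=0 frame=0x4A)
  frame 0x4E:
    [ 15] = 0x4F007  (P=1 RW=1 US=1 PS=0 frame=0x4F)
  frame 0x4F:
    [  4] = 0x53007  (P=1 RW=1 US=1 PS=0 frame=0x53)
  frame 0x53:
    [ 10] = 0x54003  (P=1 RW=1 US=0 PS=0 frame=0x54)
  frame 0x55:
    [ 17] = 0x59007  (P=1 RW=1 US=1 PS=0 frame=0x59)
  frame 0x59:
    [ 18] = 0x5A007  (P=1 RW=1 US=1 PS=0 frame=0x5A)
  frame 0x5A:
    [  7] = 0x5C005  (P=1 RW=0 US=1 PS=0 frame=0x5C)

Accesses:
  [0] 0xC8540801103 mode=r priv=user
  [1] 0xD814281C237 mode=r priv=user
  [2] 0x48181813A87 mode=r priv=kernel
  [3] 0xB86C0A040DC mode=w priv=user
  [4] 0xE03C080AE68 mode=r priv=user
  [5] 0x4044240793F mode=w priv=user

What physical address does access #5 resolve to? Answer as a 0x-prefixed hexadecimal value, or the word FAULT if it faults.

Per-access translation:
#0 VA=0xC8540801103 (r,user):
  L0: frame=0x2C idx=25 entry=0x2D007 [P=1 RW=1 US=1 PS=0]
  L1: frame=0x2D idx=21 entry=0x2E007 [P=1 RW=1 US=1 PS=0]
  L2: frame=0x2E idx=4 entry=0x32007 [P=1 RW=1 US=1 PS=0]
  L3: frame=0x32 idx=1 entry=0x34007 [P=1 RW=1 US=1 PS=0]
  → PA=0x34103  (4 entries read)
#1 VA=0xD814281C237 (r,user):
  L0: frame=0x2C idx=27 entry=0x35007 [P=1 RW=1 US=1 PS=0]
  L1: frame=0x35 idx=5 entry=0x37007 [P=1 RW=1 US=1 PS=0]
  L2: frame=0x37 idx=20 entry=0x3A007 [P=1 RW=1 US=1 PS=0]
  L3: frame=0x3A idx=28 entry=0x3B003 [P=1 RW=1 US=0 PS=0]
  → PROTECTION_VIOLATION  (4 entries read)
#2 VA=0x48181813A87 (r,kernel):
  L0: frame=0x2C idx=9 entry=0x3D007 [P=1 RW=1 US=1 PS=0]
  L1: frame=0x3D idx=6 entry=0x3E007 [P=1 RW=1 US=1 PS=0]
  L2: frame=0x3E idx=12 entry=0x40007 [P=1 RW=1 US=1 PS=0]
  L3: frame=0x40 idx=19 entry=0x42007 [P=1 RW=1 US=1 PS=0]
  → PA=0x42A87  (4 entries read)
#3 VA=0xB86C0A040DC (w,user):
  L0: frame=0x2C idx=23 entry=0x43007 [P=1 RW=1 US=1 PS=0]
  L1: frame=0x43 idx=27 entry=0x44007 [P=1 RW=1 US=1 PS=0]
  L2: frame=0x44 idx=5 entry=0x46007 [P=1 RW=1 US=1 PS=0]
  L3: frame=0x46 idx=4 entry=0x4A007 [P=1 RW=1 US=1 PS=0]
  → PA=0x4A0DC  (4 entries read)
#4 VA=0xE03C080AE68 (r,user):
  L0: frame=0x2C idx=28 entry=0x4E007 [P=1 RW=1 US=1 PS=0]
  L1: frame=0x4E idx=15 entry=0x4F007 [P=1 RW=1 US=1 PS=0]
  L2: frame=0x4F idx=4 entry=0x53007 [P=1 RW=1 US=1 PS=0]
  L3: frame=0x53 idx=10 entry=0x54003 [P=1 RW=1 US=0 PS=0]
  → PROTECTION_VIOLATION  (4 entries read)
#5 VA=0x4044240793F (w,user):
  L0: frame=0x2C idx=8 entry=0x55007 [P=1 RW=1 US=1 PS=0]
  L1: frame=0x55 idx=17 entry=0x59007 [P=1 RW=1 US=1 PS=0]
  L2: frame=0x59 idx=18 entry=0x5A007 [P=1 RW=1 US=1 PS=0]
  L3: frame=0x5A idx=7 entry=0x5C005 [P=1 RW=0 US=1 PS=0]
  → PROTECTION_VIOLATION  (4 entries read)

Access #5 PA: FAULT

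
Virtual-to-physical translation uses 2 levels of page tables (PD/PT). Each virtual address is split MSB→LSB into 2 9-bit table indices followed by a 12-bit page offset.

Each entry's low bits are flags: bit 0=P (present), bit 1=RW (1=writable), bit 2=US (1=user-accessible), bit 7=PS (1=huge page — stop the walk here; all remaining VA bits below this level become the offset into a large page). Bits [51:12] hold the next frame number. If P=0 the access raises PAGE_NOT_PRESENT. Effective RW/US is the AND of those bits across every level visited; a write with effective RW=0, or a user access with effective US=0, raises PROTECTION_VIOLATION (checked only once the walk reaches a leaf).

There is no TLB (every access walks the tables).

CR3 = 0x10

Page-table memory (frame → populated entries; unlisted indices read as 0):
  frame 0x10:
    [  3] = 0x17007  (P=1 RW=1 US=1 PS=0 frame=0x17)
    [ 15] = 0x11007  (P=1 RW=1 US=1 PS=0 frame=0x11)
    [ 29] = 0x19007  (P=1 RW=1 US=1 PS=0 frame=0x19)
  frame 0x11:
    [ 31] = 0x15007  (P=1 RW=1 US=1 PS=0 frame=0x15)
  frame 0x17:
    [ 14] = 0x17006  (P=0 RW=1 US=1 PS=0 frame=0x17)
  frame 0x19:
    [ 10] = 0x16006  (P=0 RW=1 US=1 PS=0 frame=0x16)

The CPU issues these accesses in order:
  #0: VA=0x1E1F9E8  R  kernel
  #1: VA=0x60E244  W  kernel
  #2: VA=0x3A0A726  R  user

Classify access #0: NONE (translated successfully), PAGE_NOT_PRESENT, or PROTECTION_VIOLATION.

Per-access translation:
#0 VA=0x1E1F9E8 (r,kernel):
  L0 @0x10[15] → 0x11007  P=1,RW=1,US=1,PS=0
  L1 @0x11[31] → 0x15007  P=1,RW=1,US=1,PS=0
  → PA=0x159E8  (2 entries read)
#1 VA=0x60E244 (w,kernel):
  L0 @0x10[3] → 0x17007  P=1,RW=1,US=1,PS=0
  L1 @0x17[14] → 0x17006  P=0,RW=1,US=1,PS=0
  ⇒ fault: PAGE_NOT_PRESENT  — 2 lookups
#2 VA=0x3A0A726 (r,user):
  L0 @0x10[29] → 0x19007  P=1,RW=1,US=1,PS=0
  L1 @0x19[10] → 0x16006  P=0,RW=1,US=1,PS=0
  ⇒ fault: PAGE_NOT_PRESENT  — 2 lookups

Access #0 fault: NONE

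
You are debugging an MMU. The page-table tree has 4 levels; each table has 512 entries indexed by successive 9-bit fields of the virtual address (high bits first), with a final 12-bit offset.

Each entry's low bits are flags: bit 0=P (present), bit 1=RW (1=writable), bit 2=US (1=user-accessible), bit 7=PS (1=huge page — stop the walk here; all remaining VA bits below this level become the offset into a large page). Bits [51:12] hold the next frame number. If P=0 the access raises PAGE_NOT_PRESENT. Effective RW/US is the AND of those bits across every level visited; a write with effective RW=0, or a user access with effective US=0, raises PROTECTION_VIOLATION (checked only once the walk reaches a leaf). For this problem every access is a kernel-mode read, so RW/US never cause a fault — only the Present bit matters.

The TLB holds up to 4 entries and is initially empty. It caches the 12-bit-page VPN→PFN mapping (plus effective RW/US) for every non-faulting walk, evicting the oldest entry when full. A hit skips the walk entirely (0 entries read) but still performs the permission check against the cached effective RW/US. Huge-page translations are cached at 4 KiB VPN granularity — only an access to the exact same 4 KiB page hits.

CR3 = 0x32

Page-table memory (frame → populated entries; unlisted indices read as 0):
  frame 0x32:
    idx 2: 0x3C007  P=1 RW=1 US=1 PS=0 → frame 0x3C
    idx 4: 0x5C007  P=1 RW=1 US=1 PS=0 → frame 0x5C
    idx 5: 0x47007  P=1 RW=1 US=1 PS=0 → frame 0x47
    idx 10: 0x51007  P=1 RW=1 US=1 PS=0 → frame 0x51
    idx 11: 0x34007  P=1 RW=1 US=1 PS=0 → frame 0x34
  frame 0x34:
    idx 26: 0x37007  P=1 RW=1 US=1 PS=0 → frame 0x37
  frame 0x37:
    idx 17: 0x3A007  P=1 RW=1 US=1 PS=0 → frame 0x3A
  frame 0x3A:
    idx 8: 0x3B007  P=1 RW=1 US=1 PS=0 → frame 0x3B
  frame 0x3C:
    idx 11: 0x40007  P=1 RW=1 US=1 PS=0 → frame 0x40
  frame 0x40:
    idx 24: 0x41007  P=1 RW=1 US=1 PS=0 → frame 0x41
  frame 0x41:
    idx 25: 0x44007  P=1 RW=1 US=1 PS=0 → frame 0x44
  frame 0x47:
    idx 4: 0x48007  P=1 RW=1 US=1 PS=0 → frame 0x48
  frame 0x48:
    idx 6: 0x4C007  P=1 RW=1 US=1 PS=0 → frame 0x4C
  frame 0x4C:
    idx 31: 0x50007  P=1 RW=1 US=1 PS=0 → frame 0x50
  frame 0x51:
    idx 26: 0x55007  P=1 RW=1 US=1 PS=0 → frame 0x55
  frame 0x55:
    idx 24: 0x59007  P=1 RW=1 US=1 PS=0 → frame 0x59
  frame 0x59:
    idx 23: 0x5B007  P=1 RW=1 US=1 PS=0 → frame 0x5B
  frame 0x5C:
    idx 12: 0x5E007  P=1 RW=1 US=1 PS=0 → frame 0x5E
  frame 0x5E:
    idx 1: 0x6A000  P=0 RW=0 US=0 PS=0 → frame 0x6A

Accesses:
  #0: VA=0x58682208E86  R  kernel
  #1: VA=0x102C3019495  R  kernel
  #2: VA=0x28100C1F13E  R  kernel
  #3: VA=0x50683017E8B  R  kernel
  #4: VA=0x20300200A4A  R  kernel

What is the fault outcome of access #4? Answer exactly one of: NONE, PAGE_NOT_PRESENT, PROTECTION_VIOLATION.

Walk each access:
#0 VA=0x58682208E86 (r,kernel):
  lvl0: tbl 0x32, slot 11 ⇒ 0x34007 (P1/RW1/US1/PS0)
  lvl1: tbl 0x34, slot 26 ⇒ 0x37007 (P1/RW1/US1/PS0)
  lvl2: tbl 0x37, slot 17 ⇒ 0x3A007 (P1/RW1/US1/PS0)
  lvl3: tbl 0x3A, slot 8 ⇒ 0x3B007 (P1/RW1/US1/PS0)
  ⇒ phys 0x3BE86  [4 reads]
#1 VA=0x102C3019495 (r,kernel):
  lvl0: tbl 0x32, slot 2 ⇒ 0x3C007 (P1/RW1/US1/PS0)
  lvl1: tbl 0x3C, slot 11 ⇒ 0x40007 (P1/RW1/US1/PS0)
  lvl2: tbl 0x40, slot 24 ⇒ 0x41007 (P1/RW1/US1/PS0)
  lvl3: tbl 0x41, slot 25 ⇒ 0x44007 (P1/RW1/US1/PS0)
  ⇒ phys 0x44495  [4 reads]
#2 VA=0x28100C1F13E (r,kernel):
  lvl0: tbl 0x32, slot 5 ⇒ 0x47007 (P1/RW1/US1/PS0)
  lvl1: tbl 0x47, slot 4 ⇒ 0x48007 (P1/RW1/US1/PS0)
  lvl2: tbl 0x48, slot 6 ⇒ 0x4C007 (P1/RW1/US1/PS0)
  lvl3: tbl 0x4C, slot 31 ⇒ 0x50007 (P1/RW1/US1/PS0)
  ⇒ phys 0x5013E  [4 reads]
#3 VA=0x50683017E8B (r,kernel):
  lvl0: tbl 0x32, slot 10 ⇒ 0x51007 (P1/RW1/US1/PS0)
  lvl1: tbl 0x51, slot 26 ⇒ 0x55007 (P1/RW1/US1/PS0)
  lvl2: tbl 0x55, slot 24 ⇒ 0x59007 (P1/RW1/US1/PS0)
  lvl3: tbl 0x59, slot 23 ⇒ 0x5B007 (P1/RW1/US1/PS0)
  ⇒ phys 0x5BE8B  [4 reads]
#4 VA=0x20300200A4A (r,kernel):
  lvl0: tbl 0x32, slot 4 ⇒ 0x5C007 (P1/RW1/US1/PS0)
  lvl1: tbl 0x5C, slot 12 ⇒ 0x5E007 (P1/RW1/US1/PS0)
  lvl2: tbl 0x5E, slot 1 ⇒ 0x6A000 (P0/RW0/US0/PS0)
  ⇒ fault: PAGE_NOT_PRESENT  — 3 lookups

Access #4 fault: PAGE_NOT_PRESENT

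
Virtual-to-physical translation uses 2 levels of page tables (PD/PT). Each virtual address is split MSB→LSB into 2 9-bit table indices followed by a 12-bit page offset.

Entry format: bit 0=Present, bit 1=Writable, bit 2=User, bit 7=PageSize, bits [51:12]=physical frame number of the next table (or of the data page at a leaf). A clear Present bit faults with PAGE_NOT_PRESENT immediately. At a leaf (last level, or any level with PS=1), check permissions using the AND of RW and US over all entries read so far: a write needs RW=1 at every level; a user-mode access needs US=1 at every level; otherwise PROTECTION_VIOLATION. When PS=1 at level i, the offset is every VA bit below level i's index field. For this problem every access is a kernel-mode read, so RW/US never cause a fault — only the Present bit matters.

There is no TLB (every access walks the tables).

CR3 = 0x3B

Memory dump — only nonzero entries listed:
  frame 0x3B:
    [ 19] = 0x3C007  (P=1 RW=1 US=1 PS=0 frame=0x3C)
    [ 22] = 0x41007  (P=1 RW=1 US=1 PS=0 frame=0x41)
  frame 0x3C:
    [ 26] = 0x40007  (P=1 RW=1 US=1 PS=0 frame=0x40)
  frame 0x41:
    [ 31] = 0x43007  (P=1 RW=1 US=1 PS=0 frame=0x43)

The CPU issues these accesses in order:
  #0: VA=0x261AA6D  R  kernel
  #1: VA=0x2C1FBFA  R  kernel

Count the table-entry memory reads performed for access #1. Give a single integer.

Per-access translation:
#0 VA=0x261AA6D (r,kernel):
  [0] read 0x3B idx=19: raw=0x3C007 flags P=1 W=1 U=1 S=0
  [1] read 0x3C idx=26: raw=0x40007 flags P=1 W=1 U=1 S=0
  → PA=0x40A6D  (2 entries read)
#1 VA=0x2C1FBFA (r,kernel):
  [0] read 0x3B idx=22: raw=0x41007 flags P=1 W=1 U=1 S=0
  [1] read 0x41 idx=31: raw=0x43007 flags P=1 W=1 U=1 S=0
  → PA=0x43BFA  (2 entries read)

Entries read for #1: 2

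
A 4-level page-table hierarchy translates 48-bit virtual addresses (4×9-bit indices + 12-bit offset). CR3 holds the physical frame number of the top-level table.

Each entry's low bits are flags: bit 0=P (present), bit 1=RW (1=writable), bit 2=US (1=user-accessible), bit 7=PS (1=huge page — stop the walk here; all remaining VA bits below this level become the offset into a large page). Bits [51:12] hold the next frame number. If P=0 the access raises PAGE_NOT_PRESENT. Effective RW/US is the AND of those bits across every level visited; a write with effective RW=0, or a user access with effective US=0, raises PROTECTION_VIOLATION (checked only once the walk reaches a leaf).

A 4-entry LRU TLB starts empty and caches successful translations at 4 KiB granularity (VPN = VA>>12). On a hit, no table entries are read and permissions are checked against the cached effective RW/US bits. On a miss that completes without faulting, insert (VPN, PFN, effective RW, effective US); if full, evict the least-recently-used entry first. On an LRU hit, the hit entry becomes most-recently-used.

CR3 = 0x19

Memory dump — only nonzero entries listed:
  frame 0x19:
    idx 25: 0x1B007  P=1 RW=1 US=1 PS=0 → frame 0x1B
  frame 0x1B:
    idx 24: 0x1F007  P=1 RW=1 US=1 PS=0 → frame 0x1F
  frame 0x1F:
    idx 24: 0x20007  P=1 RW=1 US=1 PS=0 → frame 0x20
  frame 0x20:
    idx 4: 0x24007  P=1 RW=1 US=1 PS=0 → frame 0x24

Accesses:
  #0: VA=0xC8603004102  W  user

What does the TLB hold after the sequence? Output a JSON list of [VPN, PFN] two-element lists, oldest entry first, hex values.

Per-access translation:
#0 VA=0xC8603004102 (w,user):
  L0: frame=0x19 idx=25 entry=0x1B007 [P=1 RW=1 US=1 PS=0]
  L1: frame=0x1B idx=24 entry=0x1F007 [P=1 RW=1 US=1 PS=0]
  L2: frame=0x1F idx=24 entry=0x20007 [P=1 RW=1 US=1 PS=0]
  L3: frame=0x20 idx=4 entry=0x24007 [P=1 RW=1 US=1 PS=0]
  ✓ 0x24102  — 4 lookups

TLB: [["0xC8603004", "0x24"]]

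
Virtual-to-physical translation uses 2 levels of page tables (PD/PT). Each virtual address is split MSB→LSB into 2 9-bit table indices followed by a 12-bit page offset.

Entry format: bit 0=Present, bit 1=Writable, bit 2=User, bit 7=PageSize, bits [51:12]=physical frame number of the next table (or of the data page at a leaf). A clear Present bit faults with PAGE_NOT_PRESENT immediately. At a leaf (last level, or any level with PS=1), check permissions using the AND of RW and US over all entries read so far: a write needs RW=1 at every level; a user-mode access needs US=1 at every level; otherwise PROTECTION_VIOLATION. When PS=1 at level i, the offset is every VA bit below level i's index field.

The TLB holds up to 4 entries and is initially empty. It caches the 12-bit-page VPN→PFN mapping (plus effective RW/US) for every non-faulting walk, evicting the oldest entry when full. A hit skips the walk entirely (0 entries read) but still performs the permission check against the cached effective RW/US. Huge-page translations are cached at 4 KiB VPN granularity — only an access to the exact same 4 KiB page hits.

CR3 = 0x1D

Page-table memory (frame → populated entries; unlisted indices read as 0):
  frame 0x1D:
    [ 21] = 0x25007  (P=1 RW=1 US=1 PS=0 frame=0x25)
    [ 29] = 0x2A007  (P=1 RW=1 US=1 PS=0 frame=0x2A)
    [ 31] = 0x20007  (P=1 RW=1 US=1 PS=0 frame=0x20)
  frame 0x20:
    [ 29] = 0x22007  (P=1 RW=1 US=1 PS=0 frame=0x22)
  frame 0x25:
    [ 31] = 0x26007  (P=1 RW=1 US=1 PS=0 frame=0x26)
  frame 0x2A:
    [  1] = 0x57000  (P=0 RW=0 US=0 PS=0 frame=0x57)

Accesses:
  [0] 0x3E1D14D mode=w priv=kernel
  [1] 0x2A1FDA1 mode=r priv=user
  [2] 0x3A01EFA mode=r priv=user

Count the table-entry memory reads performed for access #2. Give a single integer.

Trace:
#0 VA=0x3E1D14D (w,kernel):
  [0] read 0x1D idx=31: raw=0x20007 flags P=1 W=1 U=1 S=0
  [1] read 0x20 idx=29: raw=0x22007 flags P=1 W=1 U=1 S=0
  ✓ 0x2214D  — 2 lookups
#1 VA=0x2A1FDA1 (r,user):
  [0] read 0x1D idx=21: raw=0x25007 flags P=1 W=1 U=1 S=0
  [1] read 0x25 idx=31: raw=0x26007 flags P=1 W=1 U=1 S=0
  ✓ 0x26DA1  — 2 lookups
#2 VA=0x3A01EFA (r,user):
  [0] read 0x1D idx=29: raw=0x2A007 flags P=1 W=1 U=1 S=0
  [1] read 0x2A idx=1: raw=0x57000 flags P=0 W=0 U=0 S=0
  → PAGE_NOT_PRESENT  (2 entries read)

Entries read for #2: 2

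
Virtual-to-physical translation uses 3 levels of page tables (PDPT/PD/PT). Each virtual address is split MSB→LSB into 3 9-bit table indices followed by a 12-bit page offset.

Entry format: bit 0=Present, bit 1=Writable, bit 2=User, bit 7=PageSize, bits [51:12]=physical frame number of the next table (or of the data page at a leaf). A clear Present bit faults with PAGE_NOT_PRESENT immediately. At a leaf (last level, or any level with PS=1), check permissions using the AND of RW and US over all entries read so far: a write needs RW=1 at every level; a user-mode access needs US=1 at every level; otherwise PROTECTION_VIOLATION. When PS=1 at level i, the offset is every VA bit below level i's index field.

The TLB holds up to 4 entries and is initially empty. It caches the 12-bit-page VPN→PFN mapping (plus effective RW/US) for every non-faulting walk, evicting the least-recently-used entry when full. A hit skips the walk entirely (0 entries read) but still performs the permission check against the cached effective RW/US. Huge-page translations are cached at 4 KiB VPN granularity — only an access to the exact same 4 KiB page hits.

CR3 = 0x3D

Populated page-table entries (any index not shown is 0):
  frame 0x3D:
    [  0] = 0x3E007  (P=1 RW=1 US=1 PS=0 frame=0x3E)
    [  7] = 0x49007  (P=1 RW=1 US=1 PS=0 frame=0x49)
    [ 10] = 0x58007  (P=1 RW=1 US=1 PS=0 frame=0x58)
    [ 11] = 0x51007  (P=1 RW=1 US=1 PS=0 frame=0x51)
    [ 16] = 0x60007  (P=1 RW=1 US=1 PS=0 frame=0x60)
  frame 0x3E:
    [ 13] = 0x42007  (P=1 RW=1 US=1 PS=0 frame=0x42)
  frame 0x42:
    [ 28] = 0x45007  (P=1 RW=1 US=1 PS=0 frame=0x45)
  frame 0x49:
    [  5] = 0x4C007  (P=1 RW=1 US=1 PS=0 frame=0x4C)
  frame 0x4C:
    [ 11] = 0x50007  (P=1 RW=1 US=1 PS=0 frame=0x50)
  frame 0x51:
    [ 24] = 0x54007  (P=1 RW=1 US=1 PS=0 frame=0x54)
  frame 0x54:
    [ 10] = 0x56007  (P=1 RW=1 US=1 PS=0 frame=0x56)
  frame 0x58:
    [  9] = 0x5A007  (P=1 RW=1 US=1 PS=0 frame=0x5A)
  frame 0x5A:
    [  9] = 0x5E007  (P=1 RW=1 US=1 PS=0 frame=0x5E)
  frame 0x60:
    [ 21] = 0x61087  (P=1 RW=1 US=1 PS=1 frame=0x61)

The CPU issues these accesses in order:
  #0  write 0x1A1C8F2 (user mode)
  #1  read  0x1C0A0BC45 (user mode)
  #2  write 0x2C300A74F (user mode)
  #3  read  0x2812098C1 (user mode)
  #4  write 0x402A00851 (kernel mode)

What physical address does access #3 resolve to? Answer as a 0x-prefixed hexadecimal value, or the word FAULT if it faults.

Walk each access:
#0 VA=0x1A1C8F2 (w,user):
  [0] read 0x3D idx=0: raw=0x3E007 flags P=1 W=1 U=1 S=0
  [1] read 0x3E idx=13: raw=0x42007 flags P=1 W=1 U=1 S=0
  [2] read 0x42 idx=28: raw=0x45007 flags P=1 W=1 U=1 S=0
  ⇒ phys 0x458F2  [3 reads]
#1 VA=0x1C0A0BC45 (r,user):
  [0] read 0x3D idx=7: raw=0x49007 flags P=1 W=1 U=1 S=0
  [1] read 0x49 idx=5: raw=0x4C007 flags P=1 W=1 U=1 S=0
  [2] read 0x4C idx=11: raw=0x50007 flags P=1 W=1 U=1 S=0
  ⇒ phys 0x50C45  [3 reads]
#2 VA=0x2C300A74F (w,user):
  [0] read 0x3D idx=11: raw=0x51007 flags P=1 W=1 U=1 S=0
  [1] read 0x51 idx=24: raw=0x54007 flags P=1 W=1 U=1 S=0
  [2] read 0x54 idx=10: raw=0x56007 flags P=1 W=1 U=1 S=0
  ⇒ phys 0x5674F  [3 reads]
#3 VA=0x2812098C1 (r,user):
  [0] read 0x3D idx=10: raw=0x58007 flags P=1 W=1 U=1 S=0
  [1] read 0x58 idx=9: raw=0x5A007 flags P=1 W=1 U=1 S=0
  [2] read 0x5A idx=9: raw=0x5E007 flags P=1 W=1 U=1 S=0
  ⇒ phys 0x5E8C1  [3 reads]
#4 VA=0x402A00851 (w,kernel):
  [0] read 0x3D idx=16: raw=0x60007 flags P=1 W=1 U=1 S=0
  [1] read 0x60 idx=21: raw=0x61087 flags P=1 W=1 U=1 S=1
  ⇒ phys 0x61851 (huge @L1)  [2 reads]

Access #3 PA: 0x5E8C1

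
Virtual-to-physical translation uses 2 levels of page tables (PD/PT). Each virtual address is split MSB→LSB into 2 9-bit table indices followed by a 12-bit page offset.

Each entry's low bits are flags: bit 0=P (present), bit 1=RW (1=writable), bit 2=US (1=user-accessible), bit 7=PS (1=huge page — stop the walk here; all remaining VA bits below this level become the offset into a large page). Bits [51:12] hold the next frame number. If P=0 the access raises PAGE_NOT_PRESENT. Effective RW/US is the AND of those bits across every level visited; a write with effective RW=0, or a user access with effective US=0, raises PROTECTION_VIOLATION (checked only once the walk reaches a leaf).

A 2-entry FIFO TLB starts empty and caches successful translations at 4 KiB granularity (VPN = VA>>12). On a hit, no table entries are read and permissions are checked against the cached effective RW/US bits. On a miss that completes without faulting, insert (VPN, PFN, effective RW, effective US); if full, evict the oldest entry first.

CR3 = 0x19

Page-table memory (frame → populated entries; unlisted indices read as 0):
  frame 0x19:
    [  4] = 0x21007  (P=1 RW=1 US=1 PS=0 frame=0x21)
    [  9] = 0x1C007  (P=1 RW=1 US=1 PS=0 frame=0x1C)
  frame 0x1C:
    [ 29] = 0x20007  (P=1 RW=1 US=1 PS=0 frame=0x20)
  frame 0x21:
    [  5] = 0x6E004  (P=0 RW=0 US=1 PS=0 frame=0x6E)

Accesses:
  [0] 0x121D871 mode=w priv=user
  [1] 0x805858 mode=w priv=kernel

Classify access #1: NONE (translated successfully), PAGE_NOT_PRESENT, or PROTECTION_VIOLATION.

Per-access translation:
#0 VA=0x121D871 (w,user):
  lvl0: tbl 0x19, slot 9 ⇒ 0x1C007 (P1/RW1/US1/PS0)
  lvl1: tbl 0x1C, slot 29 ⇒ 0x20007 (P1/RW1/US1/PS0)
  ⇒ phys 0x20871  [2 reads]
#1 VA=0x805858 (w,kernel):
  lvl0: tbl 0x19, slot 4 ⇒ 0x21007 (P1/RW1/US1/PS0)
  lvl1: tbl 0x21, slot 5 ⇒ 0x6E004 (P0/RW0/US1/PS0)
  ⇒ fault: PAGE_NOT_PRESENT  — 2 lookups

Access #1 fault: PAGE_NOT_PRESENT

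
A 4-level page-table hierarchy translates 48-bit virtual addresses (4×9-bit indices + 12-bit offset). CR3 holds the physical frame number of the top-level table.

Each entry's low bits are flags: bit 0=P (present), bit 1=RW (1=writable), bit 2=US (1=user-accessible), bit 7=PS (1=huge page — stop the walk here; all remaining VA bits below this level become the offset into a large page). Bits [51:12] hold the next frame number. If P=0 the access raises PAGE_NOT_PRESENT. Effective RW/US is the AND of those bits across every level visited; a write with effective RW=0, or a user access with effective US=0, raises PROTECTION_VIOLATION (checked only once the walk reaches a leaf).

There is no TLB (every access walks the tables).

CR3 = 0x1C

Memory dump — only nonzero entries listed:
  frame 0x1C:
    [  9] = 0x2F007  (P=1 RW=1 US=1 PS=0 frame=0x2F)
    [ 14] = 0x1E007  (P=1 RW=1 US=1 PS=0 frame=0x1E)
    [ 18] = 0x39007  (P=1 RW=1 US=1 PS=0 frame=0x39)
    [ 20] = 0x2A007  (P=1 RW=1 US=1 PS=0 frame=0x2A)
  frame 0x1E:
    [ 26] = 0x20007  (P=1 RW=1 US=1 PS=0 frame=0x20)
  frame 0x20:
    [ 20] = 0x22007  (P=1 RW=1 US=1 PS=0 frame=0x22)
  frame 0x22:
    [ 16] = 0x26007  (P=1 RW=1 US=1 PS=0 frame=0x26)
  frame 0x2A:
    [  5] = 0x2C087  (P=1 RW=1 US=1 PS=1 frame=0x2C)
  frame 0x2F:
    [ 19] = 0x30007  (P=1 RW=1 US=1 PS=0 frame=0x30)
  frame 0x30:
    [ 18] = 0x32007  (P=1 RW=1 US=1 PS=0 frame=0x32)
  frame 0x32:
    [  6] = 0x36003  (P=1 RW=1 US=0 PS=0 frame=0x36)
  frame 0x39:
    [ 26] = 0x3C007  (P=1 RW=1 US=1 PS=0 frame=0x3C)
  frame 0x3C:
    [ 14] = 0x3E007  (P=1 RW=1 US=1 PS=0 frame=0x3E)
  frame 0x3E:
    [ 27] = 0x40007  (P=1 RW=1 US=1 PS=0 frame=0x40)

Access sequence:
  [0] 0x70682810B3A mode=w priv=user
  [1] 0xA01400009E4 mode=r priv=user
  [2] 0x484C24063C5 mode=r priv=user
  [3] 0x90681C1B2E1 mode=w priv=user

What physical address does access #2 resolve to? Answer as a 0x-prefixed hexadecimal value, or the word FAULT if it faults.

Per-access translation:
#0 VA=0x70682810B3A (w,user):
  lvl0: tbl 0x1C, slot 14 ⇒ 0x1E007 (P1/RW1/US1/PS0)
  lvl1: tbl 0x1E, slot 26 ⇒ 0x20007 (P1/RW1/US1/PS0)
  lvl2: tbl 0x20, slot 20 ⇒ 0x22007 (P1/RW1/US1/PS0)
  lvl3: tbl 0x22, slot 16 ⇒ 0x26007 (P1/RW1/US1/PS0)
  ⇒ phys 0x26B3A  [4 reads]
#1 VA=0xA01400009E4 (r,user):
  lvl0: tbl 0x1C, slot 20 ⇒ 0x2A007 (P1/RW1/US1/PS0)
  lvl1: tbl 0x2A, slot 5 ⇒ 0x2C087 (P1/RW1/US1/PS1)
  ⇒ phys 0x2C9E4 (huge @L1)  [2 reads]
#2 VA=0x484C24063C5 (r,user):
  lvl0: tbl 0x1C, slot 9 ⇒ 0x2F007 (P1/RW1/US1/PS0)
  lvl1: tbl 0x2F, slot 19 ⇒ 0x30007 (P1/RW1/US1/PS0)
  lvl2: tbl 0x30, slot 18 ⇒ 0x32007 (P1/RW1/US1/PS0)
  lvl3: tbl 0x32, slot 6 ⇒ 0x36003 (P1/RW1/US0/PS0)
  ✗ PROTECTION_VIOLATION  [4 reads]
#3 VA=0x90681C1B2E1 (w,user):
  lvl0: tbl 0x1C, slot 18 ⇒ 0x39007 (P1/RW1/US1/PS0)
  lvl1: tbl 0x39, slot 26 ⇒ 0x3C007 (P1/RW1/US1/PS0)
  lvl2: tbl 0x3C, slot 14 ⇒ 0x3E007 (P1/RW1/US1/PS0)
  lvl3: tbl 0x3E, slot 27 ⇒ 0x40007 (P1/RW1/US1/PS0)
  ⇒ phys 0x402E1  [4 reads]

Access #2 PA: FAULT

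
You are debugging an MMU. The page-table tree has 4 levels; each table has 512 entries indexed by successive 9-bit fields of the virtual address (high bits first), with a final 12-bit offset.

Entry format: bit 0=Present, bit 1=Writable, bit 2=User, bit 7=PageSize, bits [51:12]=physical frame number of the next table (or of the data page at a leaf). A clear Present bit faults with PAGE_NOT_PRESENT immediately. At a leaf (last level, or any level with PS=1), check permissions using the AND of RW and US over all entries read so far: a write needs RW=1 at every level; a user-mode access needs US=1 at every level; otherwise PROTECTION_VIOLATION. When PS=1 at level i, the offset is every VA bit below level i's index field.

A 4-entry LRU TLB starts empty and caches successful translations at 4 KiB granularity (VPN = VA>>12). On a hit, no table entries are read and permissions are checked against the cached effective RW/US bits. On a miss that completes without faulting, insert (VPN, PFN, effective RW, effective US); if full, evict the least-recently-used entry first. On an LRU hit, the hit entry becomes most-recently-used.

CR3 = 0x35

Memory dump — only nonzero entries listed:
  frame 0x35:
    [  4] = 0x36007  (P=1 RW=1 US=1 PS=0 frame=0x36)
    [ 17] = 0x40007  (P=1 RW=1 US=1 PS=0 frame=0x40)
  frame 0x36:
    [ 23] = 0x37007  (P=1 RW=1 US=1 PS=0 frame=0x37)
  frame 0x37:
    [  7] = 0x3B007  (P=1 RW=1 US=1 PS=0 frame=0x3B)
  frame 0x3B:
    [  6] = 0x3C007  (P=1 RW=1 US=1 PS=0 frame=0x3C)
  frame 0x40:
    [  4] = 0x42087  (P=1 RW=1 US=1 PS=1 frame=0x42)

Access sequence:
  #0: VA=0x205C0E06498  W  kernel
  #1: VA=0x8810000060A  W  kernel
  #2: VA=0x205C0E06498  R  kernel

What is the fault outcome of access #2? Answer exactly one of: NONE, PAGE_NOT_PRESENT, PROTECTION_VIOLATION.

Trace:
#0 VA=0x205C0E06498 (w,kernel):
  L0 @0x35[4] → 0x36007  P=1,RW=1,US=1,PS=0
  L1 @0x36[23] → 0x37007  P=1,RW=1,US=1,PS=0
  L2 @0x37[7] → 0x3B007  P=1,RW=1,US=1,PS=0
  L3 @0x3B[6] → 0x3C007  P=1,RW=1,US=1,PS=0
  → PA=0x3C498  (4 entries read)
#1 VA=0x8810000060A (w,kernel):
  L0 @0x35[17] → 0x40007  P=1,RW=1,US=1,PS=0
  L1 @0x40[4] → 0x42087  P=1,RW=1,US=1,PS=1
  → PA=0x4260A (huge @L1)  (2 entries read)
#2 VA=0x205C0E06498 (r,kernel):
  TLB hit vpn=0x205C0E06 → PA=0x3C498

Access #2 fault: NONE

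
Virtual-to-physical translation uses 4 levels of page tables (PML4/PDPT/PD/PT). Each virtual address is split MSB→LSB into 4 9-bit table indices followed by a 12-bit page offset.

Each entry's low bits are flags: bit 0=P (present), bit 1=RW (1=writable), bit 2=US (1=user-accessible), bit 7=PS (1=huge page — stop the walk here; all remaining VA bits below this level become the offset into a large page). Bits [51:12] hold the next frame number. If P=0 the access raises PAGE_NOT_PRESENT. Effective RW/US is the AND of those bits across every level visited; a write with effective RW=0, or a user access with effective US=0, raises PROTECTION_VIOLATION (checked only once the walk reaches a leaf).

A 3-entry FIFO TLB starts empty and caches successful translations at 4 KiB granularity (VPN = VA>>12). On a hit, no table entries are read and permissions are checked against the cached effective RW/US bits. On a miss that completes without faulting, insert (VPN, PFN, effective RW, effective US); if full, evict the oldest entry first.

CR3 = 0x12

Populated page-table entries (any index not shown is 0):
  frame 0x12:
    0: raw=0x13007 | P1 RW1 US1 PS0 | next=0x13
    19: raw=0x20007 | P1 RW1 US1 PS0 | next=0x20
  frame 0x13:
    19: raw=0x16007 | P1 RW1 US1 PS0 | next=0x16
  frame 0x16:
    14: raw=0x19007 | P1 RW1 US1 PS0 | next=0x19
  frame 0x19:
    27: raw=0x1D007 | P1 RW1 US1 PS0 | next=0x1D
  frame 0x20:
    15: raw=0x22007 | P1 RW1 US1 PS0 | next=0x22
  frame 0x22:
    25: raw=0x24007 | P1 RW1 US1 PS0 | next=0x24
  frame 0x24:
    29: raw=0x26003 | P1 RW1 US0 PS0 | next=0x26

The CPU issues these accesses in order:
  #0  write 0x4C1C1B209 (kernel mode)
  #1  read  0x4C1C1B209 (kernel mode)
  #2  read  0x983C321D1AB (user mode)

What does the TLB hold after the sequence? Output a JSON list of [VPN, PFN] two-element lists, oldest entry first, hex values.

Walk each access:
#0 VA=0x4C1C1B209 (w,kernel):
  L0: frame=0x12 idx=0 entry=0x13007 [P=1 RW=1 US=1 PS=0]
  L1: frame=0x13 idx=19 entry=0x16007 [P=1 RW=1 US=1 PS=0]
  L2: frame=0x16 idx=14 entry=0x19007 [P=1 RW=1 US=1 PS=0]
  L3: frame=0x19 idx=27 entry=0x1D007 [P=1 RW=1 US=1 PS=0]
  → PA=0x1D209  (4 entries read)
#1 VA=0x4C1C1B209 (r,kernel):
  TLB hit vpn=0x4C1C1B → PA=0x1D209
#2 VA=0x983C321D1AB (r,user):
  L0: frame=0x12 idx=19 entry=0x20007 [P=1 RW=1 US=1 PS=0]
  L1: frame=0x20 idx=15 entry=0x22007 [P=1 RW=1 US=1 PS=0]
  L2: frame=0x22 idx=25 entry=0x24007 [P=1 RW=1 US=1 PS=0]
  L3: frame=0x24 idx=29 entry=0x26003 [P=1 RW=1 US=0 PS=0]
  ⇒ fault: PROTECTION_VIOLATION  — 4 lookups

TLB: [["0x4C1C1B", "0x1D"]]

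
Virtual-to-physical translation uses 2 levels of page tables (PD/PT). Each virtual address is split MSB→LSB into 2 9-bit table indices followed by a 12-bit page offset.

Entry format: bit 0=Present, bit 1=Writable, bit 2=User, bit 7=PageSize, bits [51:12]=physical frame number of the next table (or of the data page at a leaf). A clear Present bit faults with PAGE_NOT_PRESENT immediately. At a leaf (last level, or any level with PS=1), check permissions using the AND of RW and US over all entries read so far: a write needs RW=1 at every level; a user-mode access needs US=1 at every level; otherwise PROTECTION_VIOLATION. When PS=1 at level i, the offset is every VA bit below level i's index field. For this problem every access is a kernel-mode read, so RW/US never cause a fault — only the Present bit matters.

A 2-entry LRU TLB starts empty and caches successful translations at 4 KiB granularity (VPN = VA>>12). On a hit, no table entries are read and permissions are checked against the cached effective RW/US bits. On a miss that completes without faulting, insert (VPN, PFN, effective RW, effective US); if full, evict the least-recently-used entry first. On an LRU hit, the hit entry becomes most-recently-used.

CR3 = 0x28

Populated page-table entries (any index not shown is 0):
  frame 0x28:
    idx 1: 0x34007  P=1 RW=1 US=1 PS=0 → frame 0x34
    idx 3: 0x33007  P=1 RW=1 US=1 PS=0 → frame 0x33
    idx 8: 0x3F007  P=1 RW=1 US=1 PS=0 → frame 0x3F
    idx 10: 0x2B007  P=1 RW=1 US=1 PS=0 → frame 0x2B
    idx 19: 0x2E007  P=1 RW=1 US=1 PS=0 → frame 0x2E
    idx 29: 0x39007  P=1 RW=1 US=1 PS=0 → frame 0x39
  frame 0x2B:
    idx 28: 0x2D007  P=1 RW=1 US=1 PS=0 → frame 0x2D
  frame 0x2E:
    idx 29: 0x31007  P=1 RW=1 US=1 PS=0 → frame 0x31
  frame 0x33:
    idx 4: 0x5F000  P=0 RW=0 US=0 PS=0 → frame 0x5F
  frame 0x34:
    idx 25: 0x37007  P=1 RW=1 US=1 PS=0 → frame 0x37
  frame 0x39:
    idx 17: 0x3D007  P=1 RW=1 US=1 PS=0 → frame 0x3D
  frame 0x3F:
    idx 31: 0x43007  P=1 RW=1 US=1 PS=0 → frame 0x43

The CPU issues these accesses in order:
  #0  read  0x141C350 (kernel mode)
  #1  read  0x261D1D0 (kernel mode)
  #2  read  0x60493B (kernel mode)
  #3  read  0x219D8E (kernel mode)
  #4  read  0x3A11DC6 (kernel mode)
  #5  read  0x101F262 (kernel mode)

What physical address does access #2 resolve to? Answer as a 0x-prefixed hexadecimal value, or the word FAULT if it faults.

Per-access translation:
#0 VA=0x141C350 (r,kernel):
  lvl0: tbl 0x28, slot 10 ⇒ 0x2B007 (P1/RW1/US1/PS0)
  lvl1: tbl 0x2B, slot 28 ⇒ 0x2D007 (P1/RW1/US1/PS0)
  ⇒ phys 0x2D350  [2 reads]
#1 VA=0x261D1D0 (r,kernel):
  lvl0: tbl 0x28, slot 19 ⇒ 0x2E007 (P1/RW1/US1/PS0)
  lvl1: tbl 0x2E, slot 29 ⇒ 0x31007 (P1/RW1/US1/PS0)
  ⇒ phys 0x311D0  [2 reads]
#2 VA=0x60493B (r,kernel):
  lvl0: tbl 0x28, slot 3 ⇒ 0x33007 (P1/RW1/US1/PS0)
  lvl1: tbl 0x33, slot 4 ⇒ 0x5F000 (P0/RW0/US0/PS0)
  ✗ PAGE_NOT_PRESENT  [2 reads]
#3 VA=0x219D8E (r,kernel):
  lvl0: tbl 0x28, slot 1 ⇒ 0x34007 (P1/RW1/US1/PS0)
  lvl1: tbl 0x34, slot 25 ⇒ 0x37007 (P1/RW1/US1/PS0)
  ⇒ phys 0x37D8E  [2 reads]
#4 VA=0x3A11DC6 (r,kernel):
  lvl0: tbl 0x28, slot 29 ⇒ 0x39007 (P1/RW1/US1/PS0)
  lvl1: tbl 0x39, slot 17 ⇒ 0x3D007 (P1/RW1/US1/PS0)
  ⇒ phys 0x3DDC6  [2 reads]
#5 VA=0x101F262 (r,kernel):
  lvl0: tbl 0x28, slot 8 ⇒ 0x3F007 (P1/RW1/US1/PS0)
  lvl1: tbl 0x3F, slot 31 ⇒ 0x43007 (P1/RW1/US1/PS0)
  ⇒ phys 0x43262  [2 reads]

Access #2 PA: FAULT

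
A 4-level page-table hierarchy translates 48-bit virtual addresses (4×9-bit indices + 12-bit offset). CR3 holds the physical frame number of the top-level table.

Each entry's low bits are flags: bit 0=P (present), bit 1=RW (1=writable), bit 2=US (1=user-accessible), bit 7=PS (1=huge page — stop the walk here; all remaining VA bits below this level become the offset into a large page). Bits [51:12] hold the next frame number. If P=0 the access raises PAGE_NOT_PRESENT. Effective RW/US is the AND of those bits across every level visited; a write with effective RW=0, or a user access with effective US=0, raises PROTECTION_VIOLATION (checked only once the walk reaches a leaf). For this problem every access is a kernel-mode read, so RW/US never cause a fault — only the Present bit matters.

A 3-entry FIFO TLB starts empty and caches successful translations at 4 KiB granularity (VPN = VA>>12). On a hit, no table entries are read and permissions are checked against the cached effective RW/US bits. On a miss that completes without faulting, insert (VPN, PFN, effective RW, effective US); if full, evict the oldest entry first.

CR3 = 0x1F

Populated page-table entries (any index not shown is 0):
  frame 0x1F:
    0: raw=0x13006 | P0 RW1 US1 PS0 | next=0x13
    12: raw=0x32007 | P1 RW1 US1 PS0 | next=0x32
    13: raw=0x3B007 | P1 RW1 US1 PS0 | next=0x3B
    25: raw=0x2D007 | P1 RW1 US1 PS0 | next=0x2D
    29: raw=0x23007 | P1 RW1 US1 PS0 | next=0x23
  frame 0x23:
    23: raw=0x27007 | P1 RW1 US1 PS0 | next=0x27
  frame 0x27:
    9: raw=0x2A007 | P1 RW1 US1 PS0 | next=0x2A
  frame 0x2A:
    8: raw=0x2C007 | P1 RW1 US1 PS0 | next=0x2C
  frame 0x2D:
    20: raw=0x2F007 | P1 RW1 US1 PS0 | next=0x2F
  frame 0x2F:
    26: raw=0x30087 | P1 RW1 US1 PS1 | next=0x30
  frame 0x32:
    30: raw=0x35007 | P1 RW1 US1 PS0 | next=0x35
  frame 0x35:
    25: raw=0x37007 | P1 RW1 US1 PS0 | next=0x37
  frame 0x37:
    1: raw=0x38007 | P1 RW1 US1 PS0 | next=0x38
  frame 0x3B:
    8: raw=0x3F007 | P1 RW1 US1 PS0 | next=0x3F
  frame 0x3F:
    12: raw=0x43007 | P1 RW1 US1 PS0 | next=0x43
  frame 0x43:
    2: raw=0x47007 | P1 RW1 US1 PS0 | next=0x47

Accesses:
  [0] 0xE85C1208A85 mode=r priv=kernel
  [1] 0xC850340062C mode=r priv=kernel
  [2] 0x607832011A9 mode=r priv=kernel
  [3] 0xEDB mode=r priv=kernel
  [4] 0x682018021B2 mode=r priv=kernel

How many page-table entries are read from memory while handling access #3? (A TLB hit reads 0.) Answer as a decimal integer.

Walk each access:
#0 VA=0xE85C1208A85 (r,kernel):
  L0 @0x1F[29] → 0x23007  P=1,RW=1,US=1,PS=0
  L1 @0x23[23] → 0x27007  P=1,RW=1,US=1,PS=0
  L2 @0x27[9] → 0x2A007  P=1,RW=1,US=1,PS=0
  L3 @0x2A[8] → 0x2C007  P=1,RW=1,US=1,PS=0
  ⇒ phys 0x2CA85  [4 reads]
#1 VA=0xC850340062C (r,kernel):
  L0 @0x1F[25] → 0x2D007  P=1,RW=1,US=1,PS=0
  L1 @0x2D[20] → 0x2F007  P=1,RW=1,US=1,PS=0
  L2 @0x2F[26] → 0x30087  P=1,RW=1,US=1,PS=1
  ⇒ phys 0x3062C (huge @L2)  [3 reads]
#2 VA=0x607832011A9 (r,kernel):
  L0 @0x1F[12] → 0x32007  P=1,RW=1,US=1,PS=0
  L1 @0x32[30] → 0x35007  P=1,RW=1,US=1,PS=0
  L2 @0x35[25] → 0x37007  P=1,RW=1,US=1,PS=0
  L3 @0x37[1] → 0x38007  P=1,RW=1,US=1,PS=0
  ⇒ phys 0x381A9  [4 reads]
#3 VA=0xEDB (r,kernel):
  L0 @0x1F[0] → 0x13006  P=0,RW=1,US=1,PS=0
  ⇒ fault: PAGE_NOT_PRESENT  — 1 lookups
#4 VA=0x682018021B2 (r,kernel):
  L0 @0x1F[13] → 0x3B007  P=1,RW=1,US=1,PS=0
  L1 @0x3B[8] → 0x3F007  P=1,RW=1,US=1,PS=0
  L2 @0x3F[12] → 0x43007  P=1,RW=1,US=1,PS=0
  L3 @0x43[2] → 0x47007  P=1,RW=1,US=1,PS=0
  ⇒ phys 0x471B2  [4 reads]

Entries read for #3: 1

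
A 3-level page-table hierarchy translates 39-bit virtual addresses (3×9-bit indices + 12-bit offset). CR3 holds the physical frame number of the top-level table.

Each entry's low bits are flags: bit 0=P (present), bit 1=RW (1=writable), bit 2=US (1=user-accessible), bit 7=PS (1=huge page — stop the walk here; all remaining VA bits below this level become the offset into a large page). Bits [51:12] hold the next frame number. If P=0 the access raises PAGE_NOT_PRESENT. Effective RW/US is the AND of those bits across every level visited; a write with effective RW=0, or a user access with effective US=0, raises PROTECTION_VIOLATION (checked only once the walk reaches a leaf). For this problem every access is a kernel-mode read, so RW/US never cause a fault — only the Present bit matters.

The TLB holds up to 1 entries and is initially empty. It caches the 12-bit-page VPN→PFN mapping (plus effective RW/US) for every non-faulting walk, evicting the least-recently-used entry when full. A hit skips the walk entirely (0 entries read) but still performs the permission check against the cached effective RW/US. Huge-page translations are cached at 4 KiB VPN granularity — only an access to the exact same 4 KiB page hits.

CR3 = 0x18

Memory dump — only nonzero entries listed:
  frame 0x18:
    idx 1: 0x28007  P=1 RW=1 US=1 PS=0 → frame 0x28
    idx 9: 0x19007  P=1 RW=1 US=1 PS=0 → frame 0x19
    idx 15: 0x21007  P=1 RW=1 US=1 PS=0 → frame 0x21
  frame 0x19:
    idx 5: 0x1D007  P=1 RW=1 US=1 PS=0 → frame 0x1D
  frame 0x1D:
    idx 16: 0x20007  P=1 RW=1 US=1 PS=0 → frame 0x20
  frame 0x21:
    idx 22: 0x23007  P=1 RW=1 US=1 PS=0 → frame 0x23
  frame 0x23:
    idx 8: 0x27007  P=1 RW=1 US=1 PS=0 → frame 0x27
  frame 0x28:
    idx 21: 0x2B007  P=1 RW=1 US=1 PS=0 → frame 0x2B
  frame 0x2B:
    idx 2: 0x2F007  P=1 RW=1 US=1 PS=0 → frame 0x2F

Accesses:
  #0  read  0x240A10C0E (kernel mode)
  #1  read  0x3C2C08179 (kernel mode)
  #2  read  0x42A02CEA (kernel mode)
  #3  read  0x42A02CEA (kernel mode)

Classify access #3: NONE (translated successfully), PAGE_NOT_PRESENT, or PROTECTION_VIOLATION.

Trace:
#0 VA=0x240A10C0E (r,kernel):
  [0] read 0x18 idx=9: raw=0x19007 flags P=1 W=1 U=1 S=0
  [1] read 0x19 idx=5: raw=0x1D007 flags P=1 W=1 U=1 S=0
  [2] read 0x1D idx=16: raw=0x20007 flags P=1 W=1 U=1 S=0
  ⇒ phys 0x20C0E  [3 reads]
#1 VA=0x3C2C08179 (r,kernel):
  [0] read 0x18 idx=15: raw=0x21007 flags P=1 W=1 U=1 S=0
  [1] read 0x21 idx=22: raw=0x23007 flags P=1 W=1 U=1 S=0
  [2] read 0x23 idx=8: raw=0x27007 flags P=1 W=1 U=1 S=0
  ⇒ phys 0x27179  [3 reads]
#2 VA=0x42A02CEA (r,kernel):
  [0] read 0x18 idx=1: raw=0x28007 flags P=1 W=1 U=1 S=0
  [1] read 0x28 idx=21: raw=0x2B007 flags P=1 W=1 U=1 S=0
  [2] read 0x2B idx=2: raw=0x2F007 flags P=1 W=1 U=1 S=0
  ⇒ phys 0x2FCEA  [3 reads]
#3 VA=0x42A02CEA (r,kernel):
  TLB hit vpn=0x42A02 → PA=0x2FCEA

Access #3 fault: NONE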